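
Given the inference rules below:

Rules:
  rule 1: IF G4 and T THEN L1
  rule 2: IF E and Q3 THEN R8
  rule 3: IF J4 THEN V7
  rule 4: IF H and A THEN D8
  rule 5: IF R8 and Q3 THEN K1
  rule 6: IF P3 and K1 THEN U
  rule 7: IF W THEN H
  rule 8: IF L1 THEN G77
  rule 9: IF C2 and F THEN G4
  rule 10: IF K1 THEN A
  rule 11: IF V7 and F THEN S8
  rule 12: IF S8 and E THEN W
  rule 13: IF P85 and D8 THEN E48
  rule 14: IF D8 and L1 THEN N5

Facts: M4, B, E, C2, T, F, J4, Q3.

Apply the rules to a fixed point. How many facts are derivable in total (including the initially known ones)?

20

Round 1 — rule 2, rule 3, rule 9, derive R8, V7, G4.
Round 2 — rule 1, rule 5, rule 11, derive L1, K1, S8.
Round 3 — rule 8, rule 10, rule 12, derive G77, A, W.
Round 4 — rule 7, derive H.
Round 5 — rule 4, derive D8.
Round 6 — rule 14, derive N5.
Closure: {A, B, C2, D8, E, F, G4, G77, H, J4, K1, L1, M4, N5, Q3, R8, S8, T, V7, W} — 20 facts.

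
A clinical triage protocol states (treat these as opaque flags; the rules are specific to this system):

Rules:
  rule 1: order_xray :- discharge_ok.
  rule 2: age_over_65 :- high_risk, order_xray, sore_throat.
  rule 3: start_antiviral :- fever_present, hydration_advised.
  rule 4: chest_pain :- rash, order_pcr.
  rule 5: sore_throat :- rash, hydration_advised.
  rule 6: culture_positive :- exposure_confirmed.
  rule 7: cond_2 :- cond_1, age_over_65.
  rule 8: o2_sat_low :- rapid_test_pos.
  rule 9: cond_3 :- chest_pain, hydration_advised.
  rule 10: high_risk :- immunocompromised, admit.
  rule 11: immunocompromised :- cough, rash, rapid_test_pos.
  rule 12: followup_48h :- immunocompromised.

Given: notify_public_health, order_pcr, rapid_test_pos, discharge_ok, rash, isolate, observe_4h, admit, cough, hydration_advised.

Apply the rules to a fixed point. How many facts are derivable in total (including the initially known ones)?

19

Round 1: rule 1 [order_xray :- discharge_ok.]; rule 4 [chest_pain :- rash, order_pcr.]; rule 5 [sore_throat :- rash, hydration_advised.]; rule 8 [o2_sat_low :- rapid_test_pos.]; rule 11 [immunocompromised :- cough, rash, rapid_test_pos.]. Adds order_xray, chest_pain, sore_throat, o2_sat_low, immunocompromised.
Round 2: rule 9 [cond_3 :- chest_pain, hydration_advised.]; rule 10 [high_risk :- immunocompromised, admit.]; rule 12 [followup_48h :- immunocompromised.]. Adds cond_3, high_risk, followup_48h.
Round 3: rule 2 [age_over_65 :- high_risk, order_xray, sore_throat.]. Adds age_over_65.
Closure: {admit, age_over_65, chest_pain, cond_3, cough, discharge_ok, followup_48h, high_risk, hydration_advised, immunocompromised, isolate, notify_public_health, o2_sat_low, observe_4h, order_pcr, order_xray, rapid_test_pos, rash, sore_throat} — 19 facts.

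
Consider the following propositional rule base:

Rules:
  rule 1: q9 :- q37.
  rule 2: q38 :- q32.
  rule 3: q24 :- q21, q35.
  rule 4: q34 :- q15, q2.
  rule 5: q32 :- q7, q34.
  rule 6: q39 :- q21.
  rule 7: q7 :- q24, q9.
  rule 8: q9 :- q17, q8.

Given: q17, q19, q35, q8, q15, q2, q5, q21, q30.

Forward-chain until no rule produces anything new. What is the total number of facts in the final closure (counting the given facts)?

Round 1 — rule 3, rule 4, rule 6, rule 8, derive q24, q34, q39, q9.
Round 2 — rule 7, derive q7.
Round 3 — rule 5, derive q32.
Round 4 — rule 2, derive q38.
Closure: {q15, q17, q19, q2, q21, q24, q30, q32, q34, q35, q38, q39, q5, q7, q8, q9} — 16 facts.

16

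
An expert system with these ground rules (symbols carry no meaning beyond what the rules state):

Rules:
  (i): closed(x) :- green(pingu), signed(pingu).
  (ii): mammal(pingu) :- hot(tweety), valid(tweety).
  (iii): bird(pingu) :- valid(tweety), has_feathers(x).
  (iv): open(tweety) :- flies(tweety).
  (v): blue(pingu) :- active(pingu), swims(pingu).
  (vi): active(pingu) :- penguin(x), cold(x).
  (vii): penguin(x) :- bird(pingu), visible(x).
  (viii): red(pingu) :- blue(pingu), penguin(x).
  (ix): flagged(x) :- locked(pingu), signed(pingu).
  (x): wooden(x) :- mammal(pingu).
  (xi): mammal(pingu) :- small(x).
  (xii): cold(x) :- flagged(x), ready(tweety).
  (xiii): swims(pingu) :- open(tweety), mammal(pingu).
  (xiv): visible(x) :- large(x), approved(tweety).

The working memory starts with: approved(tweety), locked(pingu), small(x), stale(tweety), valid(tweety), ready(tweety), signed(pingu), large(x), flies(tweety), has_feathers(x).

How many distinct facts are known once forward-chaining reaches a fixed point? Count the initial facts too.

[1] (iii) [bird(pingu) :- valid(tweety), has_feathers(x).]; (iv) [open(tweety) :- flies(tweety).]; (ix) [flagged(x) :- locked(pingu), signed(pingu).]; (xi) [mammal(pingu) :- small(x).]; (xiv) [visible(x) :- large(x), approved(tweety).]. ⇒ new: bird(pingu), open(tweety), flagged(x), mammal(pingu), visible(x).
[2] (vii) [penguin(x) :- bird(pingu), visible(x).]; (x) [wooden(x) :- mammal(pingu).]; (xii) [cold(x) :- flagged(x), ready(tweety).]; (xiii) [swims(pingu) :- open(tweety), mammal(pingu).]. ⇒ new: penguin(x), wooden(x), cold(x), swims(pingu).
[3] (vi) [active(pingu) :- penguin(x), cold(x).]. ⇒ new: active(pingu).
[4] (v) [blue(pingu) :- active(pingu), swims(pingu).]. ⇒ new: blue(pingu).
[5] (viii) [red(pingu) :- blue(pingu), penguin(x).]. ⇒ new: red(pingu).
Closure: {active(pingu), approved(tweety), bird(pingu), blue(pingu), cold(x), flagged(x), flies(tweety), has_feathers(x), large(x), locked(pingu), mammal(pingu), open(tweety), penguin(x), ready(tweety), red(pingu), signed(pingu), small(x), stale(tweety), swims(pingu), valid(tweety), visible(x), wooden(x)} — 22 facts.

22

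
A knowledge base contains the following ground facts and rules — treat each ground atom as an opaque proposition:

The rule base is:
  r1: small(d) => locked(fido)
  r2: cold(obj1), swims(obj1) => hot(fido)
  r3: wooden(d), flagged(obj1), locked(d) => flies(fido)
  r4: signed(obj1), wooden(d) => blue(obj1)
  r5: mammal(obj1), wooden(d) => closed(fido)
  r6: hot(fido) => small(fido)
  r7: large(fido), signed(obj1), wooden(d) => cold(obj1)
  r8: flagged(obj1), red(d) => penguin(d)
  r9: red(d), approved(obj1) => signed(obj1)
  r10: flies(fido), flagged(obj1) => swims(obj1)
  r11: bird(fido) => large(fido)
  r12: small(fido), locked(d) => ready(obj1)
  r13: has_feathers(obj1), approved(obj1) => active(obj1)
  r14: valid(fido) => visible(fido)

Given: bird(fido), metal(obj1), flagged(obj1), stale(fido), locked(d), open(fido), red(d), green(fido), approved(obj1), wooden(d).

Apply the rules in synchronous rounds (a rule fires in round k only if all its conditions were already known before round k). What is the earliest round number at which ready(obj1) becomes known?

5

Round 1 — r3, r8, r9, r11, derive flies(fido), penguin(d), signed(obj1), large(fido).
Round 2 — r4, r7, r10, derive blue(obj1), cold(obj1), swims(obj1).
Round 3 — r2, derive hot(fido).
Round 4 — r6, derive small(fido).
Round 5 — r12, derive ready(obj1).
ready(obj1) first appears in round 5.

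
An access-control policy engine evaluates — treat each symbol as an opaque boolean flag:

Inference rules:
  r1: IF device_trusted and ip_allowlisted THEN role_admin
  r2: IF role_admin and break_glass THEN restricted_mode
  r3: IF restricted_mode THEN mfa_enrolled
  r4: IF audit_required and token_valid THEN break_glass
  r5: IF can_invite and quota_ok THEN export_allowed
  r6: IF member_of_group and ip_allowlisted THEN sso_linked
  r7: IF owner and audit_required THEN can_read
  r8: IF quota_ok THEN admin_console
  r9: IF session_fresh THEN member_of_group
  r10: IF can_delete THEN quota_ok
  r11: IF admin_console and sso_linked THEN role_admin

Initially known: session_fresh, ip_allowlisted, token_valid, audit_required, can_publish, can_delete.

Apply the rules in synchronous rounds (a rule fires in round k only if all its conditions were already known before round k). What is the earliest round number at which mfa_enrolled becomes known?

Round 1 fires r4, r9, r10, giving break_glass, member_of_group, quota_ok.
Round 2 fires r6, r8, giving sso_linked, admin_console.
Round 3 fires r11, giving role_admin.
Round 4 fires r2, giving restricted_mode.
Round 5 fires r3, giving mfa_enrolled.
mfa_enrolled first appears in round 5.

5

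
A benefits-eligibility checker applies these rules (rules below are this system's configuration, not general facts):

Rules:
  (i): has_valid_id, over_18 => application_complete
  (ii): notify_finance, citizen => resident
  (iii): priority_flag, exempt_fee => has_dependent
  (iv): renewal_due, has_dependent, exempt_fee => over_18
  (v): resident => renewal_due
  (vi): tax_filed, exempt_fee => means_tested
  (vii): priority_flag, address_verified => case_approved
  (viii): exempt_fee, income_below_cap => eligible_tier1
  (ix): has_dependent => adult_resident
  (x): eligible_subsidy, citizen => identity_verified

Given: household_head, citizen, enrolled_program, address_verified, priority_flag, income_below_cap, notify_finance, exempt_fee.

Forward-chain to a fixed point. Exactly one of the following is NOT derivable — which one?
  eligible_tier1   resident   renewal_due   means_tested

means_tested

Round 1: (ii) [notify_finance, citizen => resident]; (iii) [priority_flag, exempt_fee => has_dependent]; (vii) [priority_flag, address_verified => case_approved]; (viii) [exempt_fee, income_below_cap => eligible_tier1]. Adds resident, has_dependent, case_approved, eligible_tier1.
Round 2: (v) [resident => renewal_due]; (ix) [has_dependent => adult_resident]. Adds renewal_due, adult_resident.
Round 3: (iv) [renewal_due, has_dependent, exempt_fee => over_18]. Adds over_18.
Derived: renewal_due (round 2), resident (round 1), eligible_tier1 (round 1). means_tested never appears in any round.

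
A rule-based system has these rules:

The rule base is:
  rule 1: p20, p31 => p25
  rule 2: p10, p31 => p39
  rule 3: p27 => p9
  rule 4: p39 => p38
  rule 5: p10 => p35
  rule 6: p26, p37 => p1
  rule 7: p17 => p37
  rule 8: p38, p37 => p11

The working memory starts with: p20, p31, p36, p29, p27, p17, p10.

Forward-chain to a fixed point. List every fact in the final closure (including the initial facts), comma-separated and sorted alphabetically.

[1] rule 1 [p20, p31 => p25]; rule 2 [p10, p31 => p39]; rule 3 [p27 => p9]; rule 5 [p10 => p35]; rule 7 [p17 => p37]. ⇒ new: p25, p39, p9, p35, p37.
[2] rule 4 [p39 => p38]. ⇒ new: p38.
[3] rule 8 [p38, p37 => p11]. ⇒ new: p11.

p10, p11, p17, p20, p25, p27, p29, p31, p35, p36, p37, p38, p39, p9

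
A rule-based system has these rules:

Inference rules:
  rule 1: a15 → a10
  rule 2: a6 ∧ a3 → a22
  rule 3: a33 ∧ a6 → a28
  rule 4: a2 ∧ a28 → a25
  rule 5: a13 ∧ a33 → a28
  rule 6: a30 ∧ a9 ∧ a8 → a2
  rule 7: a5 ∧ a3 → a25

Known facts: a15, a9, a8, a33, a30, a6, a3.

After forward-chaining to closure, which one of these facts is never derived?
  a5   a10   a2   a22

Round 1: rule 1 [a15 → a10]; rule 2 [a6 ∧ a3 → a22]; rule 3 [a33 ∧ a6 → a28]; rule 6 [a30 ∧ a9 ∧ a8 → a2]. Adds a10, a22, a28, a2.
Round 2: rule 4 [a2 ∧ a28 → a25]. Adds a25.
Derived: a22 (round 1), a2 (round 1), a10 (round 1). a5 never appears in any round.

a5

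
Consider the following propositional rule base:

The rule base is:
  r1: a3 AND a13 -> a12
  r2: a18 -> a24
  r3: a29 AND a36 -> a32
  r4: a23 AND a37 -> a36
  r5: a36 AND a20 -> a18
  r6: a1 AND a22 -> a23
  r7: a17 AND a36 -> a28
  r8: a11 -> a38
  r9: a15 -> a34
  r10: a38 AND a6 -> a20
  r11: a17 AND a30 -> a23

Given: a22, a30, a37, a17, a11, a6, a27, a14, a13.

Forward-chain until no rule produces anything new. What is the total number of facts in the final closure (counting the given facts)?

16

Round 1: r8 [a11 -> a38]; r11 [a17 AND a30 -> a23]. Adds a38, a23.
Round 2: r4 [a23 AND a37 -> a36]; r10 [a38 AND a6 -> a20]. Adds a36, a20.
Round 3: r5 [a36 AND a20 -> a18]; r7 [a17 AND a36 -> a28]. Adds a18, a28.
Round 4: r2 [a18 -> a24]. Adds a24.
Closure: {a11, a13, a14, a17, a18, a20, a22, a23, a24, a27, a28, a30, a36, a37, a38, a6} — 16 facts.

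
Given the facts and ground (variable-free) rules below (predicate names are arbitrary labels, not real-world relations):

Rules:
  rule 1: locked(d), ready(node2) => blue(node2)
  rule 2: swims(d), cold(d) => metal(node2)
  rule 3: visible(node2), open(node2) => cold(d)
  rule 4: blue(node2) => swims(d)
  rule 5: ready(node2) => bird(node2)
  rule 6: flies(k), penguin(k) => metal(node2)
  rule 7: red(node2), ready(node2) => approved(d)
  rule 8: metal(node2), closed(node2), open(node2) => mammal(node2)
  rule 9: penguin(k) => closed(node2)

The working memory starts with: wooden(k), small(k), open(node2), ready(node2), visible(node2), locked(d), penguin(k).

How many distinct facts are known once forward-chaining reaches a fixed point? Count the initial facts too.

14

Round 1 fires rule 1, rule 3, rule 5, rule 9, giving blue(node2), cold(d), bird(node2), closed(node2).
Round 2 fires rule 4, giving swims(d).
Round 3 fires rule 2, giving metal(node2).
Round 4 fires rule 8, giving mammal(node2).
Closure: {bird(node2), blue(node2), closed(node2), cold(d), locked(d), mammal(node2), metal(node2), open(node2), penguin(k), ready(node2), small(k), swims(d), visible(node2), wooden(k)} — 14 facts.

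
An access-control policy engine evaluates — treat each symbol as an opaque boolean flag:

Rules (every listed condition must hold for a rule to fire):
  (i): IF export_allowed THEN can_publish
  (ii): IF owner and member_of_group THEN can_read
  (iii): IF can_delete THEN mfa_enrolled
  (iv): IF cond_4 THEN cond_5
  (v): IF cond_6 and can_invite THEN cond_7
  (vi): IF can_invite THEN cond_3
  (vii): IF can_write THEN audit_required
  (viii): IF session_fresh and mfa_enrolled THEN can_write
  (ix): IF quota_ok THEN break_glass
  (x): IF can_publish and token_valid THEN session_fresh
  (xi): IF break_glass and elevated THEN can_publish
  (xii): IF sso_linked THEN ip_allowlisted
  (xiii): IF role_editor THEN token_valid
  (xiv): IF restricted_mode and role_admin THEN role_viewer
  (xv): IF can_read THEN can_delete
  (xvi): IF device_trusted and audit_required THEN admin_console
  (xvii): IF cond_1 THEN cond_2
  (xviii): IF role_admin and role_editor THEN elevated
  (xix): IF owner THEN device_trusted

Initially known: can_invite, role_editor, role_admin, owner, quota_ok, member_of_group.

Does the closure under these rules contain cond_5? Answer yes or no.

no

[1] (ii) [IF owner and member_of_group THEN can_read]; (vi) [IF can_invite THEN cond_3]; (ix) [IF quota_ok THEN break_glass]; (xiii) [IF role_editor THEN token_valid]; (xviii) [IF role_admin and role_editor THEN elevated]; (xix) [IF owner THEN device_trusted]. ⇒ new: can_read, cond_3, break_glass, token_valid, elevated, device_trusted.
[2] (xi) [IF break_glass and elevated THEN can_publish]; (xv) [IF can_read THEN can_delete]. ⇒ new: can_publish, can_delete.
[3] (iii) [IF can_delete THEN mfa_enrolled]; (x) [IF can_publish and token_valid THEN session_fresh]. ⇒ new: mfa_enrolled, session_fresh.
[4] (viii) [IF session_fresh and mfa_enrolled THEN can_write]. ⇒ new: can_write.
[5] (vii) [IF can_write THEN audit_required]. ⇒ new: audit_required.
[6] (xvi) [IF device_trusted and audit_required THEN admin_console]. ⇒ new: admin_console.
Fixed point reached. cond_5 is concluded only by (iv); (iv) needs cond_4 (never derived).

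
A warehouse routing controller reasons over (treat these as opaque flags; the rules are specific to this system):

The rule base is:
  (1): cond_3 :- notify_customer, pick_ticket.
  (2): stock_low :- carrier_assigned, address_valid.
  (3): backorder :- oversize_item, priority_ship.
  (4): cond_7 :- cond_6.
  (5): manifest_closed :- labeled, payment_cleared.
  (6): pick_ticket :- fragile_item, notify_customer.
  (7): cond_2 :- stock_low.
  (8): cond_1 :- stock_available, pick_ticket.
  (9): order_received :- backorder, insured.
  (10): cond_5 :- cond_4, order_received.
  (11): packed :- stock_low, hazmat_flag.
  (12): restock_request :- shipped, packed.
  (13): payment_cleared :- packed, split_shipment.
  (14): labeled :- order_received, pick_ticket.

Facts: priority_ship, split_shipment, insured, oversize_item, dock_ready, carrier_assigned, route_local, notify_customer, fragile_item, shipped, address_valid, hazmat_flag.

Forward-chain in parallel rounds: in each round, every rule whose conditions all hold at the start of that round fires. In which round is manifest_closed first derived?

Round 1: (2) [stock_low :- carrier_assigned, address_valid.]; (3) [backorder :- oversize_item, priority_ship.]; (6) [pick_ticket :- fragile_item, notify_customer.]. Adds stock_low, backorder, pick_ticket.
Round 2: (1) [cond_3 :- notify_customer, pick_ticket.]; (7) [cond_2 :- stock_low.]; (9) [order_received :- backorder, insured.]; (11) [packed :- stock_low, hazmat_flag.]. Adds cond_3, cond_2, order_received, packed.
Round 3: (12) [restock_request :- shipped, packed.]; (13) [payment_cleared :- packed, split_shipment.]; (14) [labeled :- order_received, pick_ticket.]. Adds restock_request, payment_cleared, labeled.
Round 4: (5) [manifest_closed :- labeled, payment_cleared.]. Adds manifest_closed.
manifest_closed first appears in round 4.

4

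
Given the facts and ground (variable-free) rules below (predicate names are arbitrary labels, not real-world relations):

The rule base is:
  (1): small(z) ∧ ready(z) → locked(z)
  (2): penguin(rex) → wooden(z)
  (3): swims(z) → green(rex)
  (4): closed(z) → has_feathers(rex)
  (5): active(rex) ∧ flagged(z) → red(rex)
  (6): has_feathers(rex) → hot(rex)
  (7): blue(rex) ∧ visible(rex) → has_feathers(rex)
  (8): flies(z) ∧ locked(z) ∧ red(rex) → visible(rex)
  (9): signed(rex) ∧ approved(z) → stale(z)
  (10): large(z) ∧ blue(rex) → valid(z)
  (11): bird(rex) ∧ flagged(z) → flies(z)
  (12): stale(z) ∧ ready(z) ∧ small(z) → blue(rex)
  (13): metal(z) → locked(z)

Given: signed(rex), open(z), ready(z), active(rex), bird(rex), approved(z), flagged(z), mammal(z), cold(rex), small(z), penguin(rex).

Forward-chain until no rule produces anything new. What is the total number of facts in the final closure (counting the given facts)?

20

Round 1 fires (1), (2), (5), (9), (11), giving locked(z), wooden(z), red(rex), stale(z), flies(z).
Round 2 fires (8), (12), giving visible(rex), blue(rex).
Round 3 fires (7), giving has_feathers(rex).
Round 4 fires (6), giving hot(rex).
Closure: {active(rex), approved(z), bird(rex), blue(rex), cold(rex), flagged(z), flies(z), has_feathers(rex), hot(rex), locked(z), mammal(z), open(z), penguin(rex), ready(z), red(rex), signed(rex), small(z), stale(z), visible(rex), wooden(z)} — 20 facts.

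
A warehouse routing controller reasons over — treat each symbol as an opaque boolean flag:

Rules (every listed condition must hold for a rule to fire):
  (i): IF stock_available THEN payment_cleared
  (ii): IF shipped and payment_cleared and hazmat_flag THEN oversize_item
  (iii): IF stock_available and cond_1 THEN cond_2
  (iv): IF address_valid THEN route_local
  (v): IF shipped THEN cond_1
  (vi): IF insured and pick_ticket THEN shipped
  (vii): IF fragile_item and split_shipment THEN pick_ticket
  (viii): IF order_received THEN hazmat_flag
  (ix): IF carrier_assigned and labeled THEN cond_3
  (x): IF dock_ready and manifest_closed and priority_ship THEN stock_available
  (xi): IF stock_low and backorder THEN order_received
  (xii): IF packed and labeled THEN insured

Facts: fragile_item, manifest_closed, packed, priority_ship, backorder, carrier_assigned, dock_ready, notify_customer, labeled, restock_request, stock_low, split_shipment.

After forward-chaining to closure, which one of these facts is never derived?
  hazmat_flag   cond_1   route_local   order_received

Round 1: (vii) [IF fragile_item and split_shipment THEN pick_ticket]; (ix) [IF carrier_assigned and labeled THEN cond_3]; (x) [IF dock_ready and manifest_closed and priority_ship THEN stock_available]; (xi) [IF stock_low and backorder THEN order_received]; (xii) [IF packed and labeled THEN insured]. New: pick_ticket, cond_3, stock_available, order_received, insured.
Round 2: (i) [IF stock_available THEN payment_cleared]; (vi) [IF insured and pick_ticket THEN shipped]; (viii) [IF order_received THEN hazmat_flag]. New: payment_cleared, shipped, hazmat_flag.
Round 3: (ii) [IF shipped and payment_cleared and hazmat_flag THEN oversize_item]; (v) [IF shipped THEN cond_1]. New: oversize_item, cond_1.
Round 4: (iii) [IF stock_available and cond_1 THEN cond_2]. New: cond_2.
Derived: cond_1 (round 3), order_received (round 1), hazmat_flag (round 2). route_local never appears in any round.

route_local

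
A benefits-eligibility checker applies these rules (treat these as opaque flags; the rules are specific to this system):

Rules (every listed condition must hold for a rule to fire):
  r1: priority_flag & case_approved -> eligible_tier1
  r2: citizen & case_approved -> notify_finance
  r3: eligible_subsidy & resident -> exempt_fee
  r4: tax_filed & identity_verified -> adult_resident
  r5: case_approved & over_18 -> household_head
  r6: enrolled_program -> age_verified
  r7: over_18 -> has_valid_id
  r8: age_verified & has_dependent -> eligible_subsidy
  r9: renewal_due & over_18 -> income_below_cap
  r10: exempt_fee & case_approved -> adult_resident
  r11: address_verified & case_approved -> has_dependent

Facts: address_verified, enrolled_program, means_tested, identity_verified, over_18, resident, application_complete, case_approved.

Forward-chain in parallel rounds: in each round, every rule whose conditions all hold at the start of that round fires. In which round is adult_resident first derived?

Round 1: r5 [case_approved & over_18 -> household_head]; r6 [enrolled_program -> age_verified]; r7 [over_18 -> has_valid_id]; r11 [address_verified & case_approved -> has_dependent]. Adds household_head, age_verified, has_valid_id, has_dependent.
Round 2: r8 [age_verified & has_dependent -> eligible_subsidy]. Adds eligible_subsidy.
Round 3: r3 [eligible_subsidy & resident -> exempt_fee]. Adds exempt_fee.
Round 4: r10 [exempt_fee & case_approved -> adult_resident]. Adds adult_resident.
adult_resident first appears in round 4.

4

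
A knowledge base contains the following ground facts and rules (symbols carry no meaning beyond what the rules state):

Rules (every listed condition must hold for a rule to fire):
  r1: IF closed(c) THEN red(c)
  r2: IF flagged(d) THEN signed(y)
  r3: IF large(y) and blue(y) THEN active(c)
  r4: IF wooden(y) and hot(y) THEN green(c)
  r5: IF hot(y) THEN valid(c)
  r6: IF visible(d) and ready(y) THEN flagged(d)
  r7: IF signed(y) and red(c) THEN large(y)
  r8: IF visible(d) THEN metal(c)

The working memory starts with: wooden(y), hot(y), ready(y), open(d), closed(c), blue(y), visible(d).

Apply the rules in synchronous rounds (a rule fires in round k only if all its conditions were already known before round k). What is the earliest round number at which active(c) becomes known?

Round 1 — r1, r4, r5, r6, r8, derive red(c), green(c), valid(c), flagged(d), metal(c).
Round 2 — r2, derive signed(y).
Round 3 — r7, derive large(y).
Round 4 — r3, derive active(c).
active(c) first appears in round 4.

4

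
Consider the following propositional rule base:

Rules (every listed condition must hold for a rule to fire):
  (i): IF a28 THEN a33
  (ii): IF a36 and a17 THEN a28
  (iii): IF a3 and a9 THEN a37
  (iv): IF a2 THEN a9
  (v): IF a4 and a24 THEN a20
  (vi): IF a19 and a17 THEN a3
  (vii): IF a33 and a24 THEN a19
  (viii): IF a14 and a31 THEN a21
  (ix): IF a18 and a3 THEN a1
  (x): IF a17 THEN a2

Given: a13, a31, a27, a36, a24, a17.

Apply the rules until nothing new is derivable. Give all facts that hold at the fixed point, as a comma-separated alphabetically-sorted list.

a13, a17, a19, a2, a24, a27, a28, a3, a31, a33, a36, a37, a9

Round 1: (ii) [IF a36 and a17 THEN a28]; (x) [IF a17 THEN a2]. New: a28, a2.
Round 2: (i) [IF a28 THEN a33]; (iv) [IF a2 THEN a9]. New: a33, a9.
Round 3: (vii) [IF a33 and a24 THEN a19]. New: a19.
Round 4: (vi) [IF a19 and a17 THEN a3]. New: a3.
Round 5: (iii) [IF a3 and a9 THEN a37]. New: a37.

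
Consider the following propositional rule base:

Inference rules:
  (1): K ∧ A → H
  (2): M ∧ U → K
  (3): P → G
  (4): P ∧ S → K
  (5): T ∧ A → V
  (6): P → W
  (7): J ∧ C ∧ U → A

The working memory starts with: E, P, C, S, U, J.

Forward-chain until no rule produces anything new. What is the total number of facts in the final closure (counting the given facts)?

Round 1 fires (3), (4), (6), (7), giving G, K, W, A.
Round 2 fires (1), giving H.
Closure: {A, C, E, G, H, J, K, P, S, U, W} — 11 facts.

11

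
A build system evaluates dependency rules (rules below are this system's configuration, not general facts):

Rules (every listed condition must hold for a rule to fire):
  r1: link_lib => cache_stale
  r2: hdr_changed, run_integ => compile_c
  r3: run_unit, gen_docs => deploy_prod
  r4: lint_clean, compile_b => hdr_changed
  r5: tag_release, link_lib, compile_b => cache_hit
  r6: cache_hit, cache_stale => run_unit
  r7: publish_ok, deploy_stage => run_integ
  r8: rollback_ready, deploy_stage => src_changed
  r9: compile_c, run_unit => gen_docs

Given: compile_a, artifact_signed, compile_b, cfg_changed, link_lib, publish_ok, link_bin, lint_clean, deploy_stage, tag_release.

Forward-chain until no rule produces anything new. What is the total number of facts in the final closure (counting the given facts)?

Round 1: r1 [link_lib => cache_stale]; r4 [lint_clean, compile_b => hdr_changed]; r5 [tag_release, link_lib, compile_b => cache_hit]; r7 [publish_ok, deploy_stage => run_integ]. Adds cache_stale, hdr_changed, cache_hit, run_integ.
Round 2: r2 [hdr_changed, run_integ => compile_c]; r6 [cache_hit, cache_stale => run_unit]. Adds compile_c, run_unit.
Round 3: r9 [compile_c, run_unit => gen_docs]. Adds gen_docs.
Round 4: r3 [run_unit, gen_docs => deploy_prod]. Adds deploy_prod.
Closure: {artifact_signed, cache_hit, cache_stale, cfg_changed, compile_a, compile_b, compile_c, deploy_prod, deploy_stage, gen_docs, hdr_changed, link_bin, link_lib, lint_clean, publish_ok, run_integ, run_unit, tag_release} — 18 facts.

18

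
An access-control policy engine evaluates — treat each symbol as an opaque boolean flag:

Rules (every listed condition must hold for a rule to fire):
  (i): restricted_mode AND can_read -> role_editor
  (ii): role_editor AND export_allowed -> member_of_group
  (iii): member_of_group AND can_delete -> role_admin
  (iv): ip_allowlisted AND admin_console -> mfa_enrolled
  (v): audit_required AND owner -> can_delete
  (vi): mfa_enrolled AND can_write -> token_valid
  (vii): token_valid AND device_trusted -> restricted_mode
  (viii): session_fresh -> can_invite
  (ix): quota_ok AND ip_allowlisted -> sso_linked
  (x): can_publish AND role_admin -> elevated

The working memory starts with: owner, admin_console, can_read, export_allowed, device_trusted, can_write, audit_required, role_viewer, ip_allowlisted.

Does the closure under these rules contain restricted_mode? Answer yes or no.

Round 1: (iv) [ip_allowlisted AND admin_console -> mfa_enrolled]; (v) [audit_required AND owner -> can_delete]. Adds mfa_enrolled, can_delete.
Round 2: (vi) [mfa_enrolled AND can_write -> token_valid]. Adds token_valid.
Round 3: (vii) [token_valid AND device_trusted -> restricted_mode]. Adds restricted_mode.
Round 4: (i) [restricted_mode AND can_read -> role_editor]. Adds role_editor.
Round 5: (ii) [role_editor AND export_allowed -> member_of_group]. Adds member_of_group.
Round 6: (iii) [member_of_group AND can_delete -> role_admin]. Adds role_admin.
restricted_mode appears in round 3, so it is derivable.

yes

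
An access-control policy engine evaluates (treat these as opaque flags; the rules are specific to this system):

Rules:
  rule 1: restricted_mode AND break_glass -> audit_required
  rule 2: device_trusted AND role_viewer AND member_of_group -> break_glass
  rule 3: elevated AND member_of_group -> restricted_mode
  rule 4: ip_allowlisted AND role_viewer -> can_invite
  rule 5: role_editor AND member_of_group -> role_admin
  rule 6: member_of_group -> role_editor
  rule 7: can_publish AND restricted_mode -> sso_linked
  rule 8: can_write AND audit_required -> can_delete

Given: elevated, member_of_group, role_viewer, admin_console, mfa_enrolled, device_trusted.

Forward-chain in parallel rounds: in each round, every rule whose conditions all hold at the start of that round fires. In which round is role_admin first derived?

Round 1: rule 2 [device_trusted AND role_viewer AND member_of_group -> break_glass]; rule 3 [elevated AND member_of_group -> restricted_mode]; rule 6 [member_of_group -> role_editor]. New: break_glass, restricted_mode, role_editor.
Round 2: rule 1 [restricted_mode AND break_glass -> audit_required]; rule 5 [role_editor AND member_of_group -> role_admin]. New: audit_required, role_admin.
role_admin first appears in round 2.

2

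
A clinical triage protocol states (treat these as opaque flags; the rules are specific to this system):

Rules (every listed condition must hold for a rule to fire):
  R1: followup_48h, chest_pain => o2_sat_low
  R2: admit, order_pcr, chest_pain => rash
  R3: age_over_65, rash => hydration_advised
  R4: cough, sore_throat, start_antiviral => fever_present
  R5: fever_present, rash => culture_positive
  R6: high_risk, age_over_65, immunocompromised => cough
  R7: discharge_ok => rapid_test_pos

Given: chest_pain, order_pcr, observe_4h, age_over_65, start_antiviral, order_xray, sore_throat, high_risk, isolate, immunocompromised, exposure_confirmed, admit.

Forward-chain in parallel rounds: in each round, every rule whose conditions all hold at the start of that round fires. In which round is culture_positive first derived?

3

Round 1 fires R2, R6, giving rash, cough.
Round 2 fires R3, R4, giving hydration_advised, fever_present.
Round 3 fires R5, giving culture_positive.
culture_positive first appears in round 3.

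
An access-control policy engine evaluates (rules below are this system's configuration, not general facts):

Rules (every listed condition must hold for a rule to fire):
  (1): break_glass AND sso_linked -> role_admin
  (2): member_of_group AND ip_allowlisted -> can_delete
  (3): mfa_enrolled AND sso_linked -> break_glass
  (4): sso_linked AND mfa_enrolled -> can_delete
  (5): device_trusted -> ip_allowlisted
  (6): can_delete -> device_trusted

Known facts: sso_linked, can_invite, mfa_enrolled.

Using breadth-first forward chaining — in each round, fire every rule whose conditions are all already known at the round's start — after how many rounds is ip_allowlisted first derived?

Round 1: (3) [mfa_enrolled AND sso_linked -> break_glass]; (4) [sso_linked AND mfa_enrolled -> can_delete]. Adds break_glass, can_delete.
Round 2: (1) [break_glass AND sso_linked -> role_admin]; (6) [can_delete -> device_trusted]. Adds role_admin, device_trusted.
Round 3: (5) [device_trusted -> ip_allowlisted]. Adds ip_allowlisted.
ip_allowlisted first appears in round 3.

3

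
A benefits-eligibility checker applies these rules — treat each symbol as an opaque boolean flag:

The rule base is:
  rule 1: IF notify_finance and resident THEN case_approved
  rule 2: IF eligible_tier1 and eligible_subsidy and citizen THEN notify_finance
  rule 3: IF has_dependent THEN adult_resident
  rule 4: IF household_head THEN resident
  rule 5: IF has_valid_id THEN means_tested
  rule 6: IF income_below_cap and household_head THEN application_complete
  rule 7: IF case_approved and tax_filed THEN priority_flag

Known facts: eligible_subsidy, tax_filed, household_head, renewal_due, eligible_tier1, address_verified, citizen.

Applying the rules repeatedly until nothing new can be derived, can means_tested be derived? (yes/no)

no

Round 1: rule 2 [IF eligible_tier1 and eligible_subsidy and citizen THEN notify_finance]; rule 4 [IF household_head THEN resident]. Adds notify_finance, resident.
Round 2: rule 1 [IF notify_finance and resident THEN case_approved]. Adds case_approved.
Round 3: rule 7 [IF case_approved and tax_filed THEN priority_flag]. Adds priority_flag.
Fixed point reached. means_tested is concluded only by rule 5; rule 5 needs has_valid_id (never derived).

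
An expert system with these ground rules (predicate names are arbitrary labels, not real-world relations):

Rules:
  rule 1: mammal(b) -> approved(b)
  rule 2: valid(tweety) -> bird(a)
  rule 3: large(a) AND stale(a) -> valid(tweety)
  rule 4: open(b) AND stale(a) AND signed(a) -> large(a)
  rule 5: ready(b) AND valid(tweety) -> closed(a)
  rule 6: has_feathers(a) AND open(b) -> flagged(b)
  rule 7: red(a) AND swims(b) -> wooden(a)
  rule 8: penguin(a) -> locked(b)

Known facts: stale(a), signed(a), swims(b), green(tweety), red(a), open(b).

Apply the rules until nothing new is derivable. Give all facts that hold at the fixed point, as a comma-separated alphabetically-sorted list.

bird(a), green(tweety), large(a), open(b), red(a), signed(a), stale(a), swims(b), valid(tweety), wooden(a)

Round 1: rule 4 [open(b) AND stale(a) AND signed(a) -> large(a)]; rule 7 [red(a) AND swims(b) -> wooden(a)]. New: large(a), wooden(a).
Round 2: rule 3 [large(a) AND stale(a) -> valid(tweety)]. New: valid(tweety).
Round 3: rule 2 [valid(tweety) -> bird(a)]. New: bird(a).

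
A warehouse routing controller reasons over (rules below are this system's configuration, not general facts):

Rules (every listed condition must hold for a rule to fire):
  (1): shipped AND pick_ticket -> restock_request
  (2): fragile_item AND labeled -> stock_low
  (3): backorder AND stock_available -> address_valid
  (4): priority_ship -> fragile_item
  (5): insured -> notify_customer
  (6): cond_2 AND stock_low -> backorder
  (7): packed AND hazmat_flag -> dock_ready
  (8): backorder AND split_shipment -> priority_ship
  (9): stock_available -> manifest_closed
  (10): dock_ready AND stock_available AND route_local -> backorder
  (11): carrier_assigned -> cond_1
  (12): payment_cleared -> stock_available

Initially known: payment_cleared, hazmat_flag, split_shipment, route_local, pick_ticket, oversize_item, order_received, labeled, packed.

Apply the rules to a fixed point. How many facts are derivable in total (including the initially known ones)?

Round 1 fires (7), (12), giving dock_ready, stock_available.
Round 2 fires (9), (10), giving manifest_closed, backorder.
Round 3 fires (3), (8), giving address_valid, priority_ship.
Round 4 fires (4), giving fragile_item.
Round 5 fires (2), giving stock_low.
Closure: {address_valid, backorder, dock_ready, fragile_item, hazmat_flag, labeled, manifest_closed, order_received, oversize_item, packed, payment_cleared, pick_ticket, priority_ship, route_local, split_shipment, stock_available, stock_low} — 17 facts.

17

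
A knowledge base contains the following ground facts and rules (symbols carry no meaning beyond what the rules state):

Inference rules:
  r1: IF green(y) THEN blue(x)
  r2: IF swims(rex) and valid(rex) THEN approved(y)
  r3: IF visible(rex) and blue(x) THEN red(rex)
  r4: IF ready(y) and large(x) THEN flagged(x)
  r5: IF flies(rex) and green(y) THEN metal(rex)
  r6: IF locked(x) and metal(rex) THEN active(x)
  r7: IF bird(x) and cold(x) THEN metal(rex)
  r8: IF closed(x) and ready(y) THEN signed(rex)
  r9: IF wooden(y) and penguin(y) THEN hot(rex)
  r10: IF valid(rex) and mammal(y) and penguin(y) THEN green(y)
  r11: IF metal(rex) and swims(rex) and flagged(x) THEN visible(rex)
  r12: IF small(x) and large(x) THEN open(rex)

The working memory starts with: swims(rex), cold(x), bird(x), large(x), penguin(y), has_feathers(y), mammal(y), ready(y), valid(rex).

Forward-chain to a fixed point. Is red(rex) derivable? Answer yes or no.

yes

[1] r2 [IF swims(rex) and valid(rex) THEN approved(y)]; r4 [IF ready(y) and large(x) THEN flagged(x)]; r7 [IF bird(x) and cold(x) THEN metal(rex)]; r10 [IF valid(rex) and mammal(y) and penguin(y) THEN green(y)]. ⇒ new: approved(y), flagged(x), metal(rex), green(y).
[2] r1 [IF green(y) THEN blue(x)]; r11 [IF metal(rex) and swims(rex) and flagged(x) THEN visible(rex)]. ⇒ new: blue(x), visible(rex).
[3] r3 [IF visible(rex) and blue(x) THEN red(rex)]. ⇒ new: red(rex).
red(rex) appears in round 3, so it is derivable.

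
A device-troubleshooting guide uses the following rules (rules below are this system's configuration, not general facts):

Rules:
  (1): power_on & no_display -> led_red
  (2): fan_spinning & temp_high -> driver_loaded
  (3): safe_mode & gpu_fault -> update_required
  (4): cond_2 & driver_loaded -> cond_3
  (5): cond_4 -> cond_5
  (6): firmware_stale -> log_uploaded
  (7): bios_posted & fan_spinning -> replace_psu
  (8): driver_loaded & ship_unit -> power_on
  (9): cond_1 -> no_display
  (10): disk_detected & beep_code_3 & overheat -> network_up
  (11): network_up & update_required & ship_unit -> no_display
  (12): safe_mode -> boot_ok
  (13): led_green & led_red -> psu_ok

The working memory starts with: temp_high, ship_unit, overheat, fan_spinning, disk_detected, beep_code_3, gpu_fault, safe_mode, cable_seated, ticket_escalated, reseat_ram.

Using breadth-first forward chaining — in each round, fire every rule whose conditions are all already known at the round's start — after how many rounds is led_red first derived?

Round 1: (2) [fan_spinning & temp_high -> driver_loaded]; (3) [safe_mode & gpu_fault -> update_required]; (10) [disk_detected & beep_code_3 & overheat -> network_up]; (12) [safe_mode -> boot_ok]. New: driver_loaded, update_required, network_up, boot_ok.
Round 2: (8) [driver_loaded & ship_unit -> power_on]; (11) [network_up & update_required & ship_unit -> no_display]. New: power_on, no_display.
Round 3: (1) [power_on & no_display -> led_red]. New: led_red.
led_red first appears in round 3.

3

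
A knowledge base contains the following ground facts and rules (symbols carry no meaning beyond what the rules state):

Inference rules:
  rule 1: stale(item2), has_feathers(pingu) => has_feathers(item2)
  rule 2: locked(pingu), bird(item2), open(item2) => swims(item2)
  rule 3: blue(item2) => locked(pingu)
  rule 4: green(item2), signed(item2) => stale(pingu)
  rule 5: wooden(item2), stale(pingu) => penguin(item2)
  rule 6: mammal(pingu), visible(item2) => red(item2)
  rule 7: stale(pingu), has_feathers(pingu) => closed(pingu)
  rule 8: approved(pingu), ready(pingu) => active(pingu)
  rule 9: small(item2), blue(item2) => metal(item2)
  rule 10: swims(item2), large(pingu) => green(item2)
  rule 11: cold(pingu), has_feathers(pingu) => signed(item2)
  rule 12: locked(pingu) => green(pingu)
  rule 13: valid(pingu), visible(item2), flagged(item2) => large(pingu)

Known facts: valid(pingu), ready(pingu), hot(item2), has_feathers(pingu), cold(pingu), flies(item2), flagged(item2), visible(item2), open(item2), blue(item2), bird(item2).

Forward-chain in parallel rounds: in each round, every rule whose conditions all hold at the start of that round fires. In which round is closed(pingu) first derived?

5

Round 1 — rule 3, rule 11, rule 13, derive locked(pingu), signed(item2), large(pingu).
Round 2 — rule 2, rule 12, derive swims(item2), green(pingu).
Round 3 — rule 10, derive green(item2).
Round 4 — rule 4, derive stale(pingu).
Round 5 — rule 7, derive closed(pingu).
closed(pingu) first appears in round 5.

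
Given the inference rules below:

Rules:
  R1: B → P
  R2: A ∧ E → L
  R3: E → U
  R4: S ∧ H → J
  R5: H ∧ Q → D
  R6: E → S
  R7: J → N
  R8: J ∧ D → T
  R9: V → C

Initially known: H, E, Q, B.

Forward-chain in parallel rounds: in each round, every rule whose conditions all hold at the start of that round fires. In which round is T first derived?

Round 1: R1 [B → P]; R3 [E → U]; R5 [H ∧ Q → D]; R6 [E → S]. New: P, U, D, S.
Round 2: R4 [S ∧ H → J]. New: J.
Round 3: R7 [J → N]; R8 [J ∧ D → T]. New: N, T.
T first appears in round 3.

3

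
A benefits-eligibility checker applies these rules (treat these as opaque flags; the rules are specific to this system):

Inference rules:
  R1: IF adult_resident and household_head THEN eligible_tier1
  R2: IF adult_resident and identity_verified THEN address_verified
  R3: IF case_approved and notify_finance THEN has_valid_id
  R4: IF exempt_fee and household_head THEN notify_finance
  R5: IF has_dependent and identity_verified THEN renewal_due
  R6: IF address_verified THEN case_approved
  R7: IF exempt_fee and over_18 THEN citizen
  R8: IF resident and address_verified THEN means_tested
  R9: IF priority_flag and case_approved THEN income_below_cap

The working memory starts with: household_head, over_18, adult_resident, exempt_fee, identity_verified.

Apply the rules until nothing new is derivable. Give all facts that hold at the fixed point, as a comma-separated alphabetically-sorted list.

Round 1: R1 [IF adult_resident and household_head THEN eligible_tier1]; R2 [IF adult_resident and identity_verified THEN address_verified]; R4 [IF exempt_fee and household_head THEN notify_finance]; R7 [IF exempt_fee and over_18 THEN citizen]. New: eligible_tier1, address_verified, notify_finance, citizen.
Round 2: R6 [IF address_verified THEN case_approved]. New: case_approved.
Round 3: R3 [IF case_approved and notify_finance THEN has_valid_id]. New: has_valid_id.

address_verified, adult_resident, case_approved, citizen, eligible_tier1, exempt_fee, has_valid_id, household_head, identity_verified, notify_finance, over_18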